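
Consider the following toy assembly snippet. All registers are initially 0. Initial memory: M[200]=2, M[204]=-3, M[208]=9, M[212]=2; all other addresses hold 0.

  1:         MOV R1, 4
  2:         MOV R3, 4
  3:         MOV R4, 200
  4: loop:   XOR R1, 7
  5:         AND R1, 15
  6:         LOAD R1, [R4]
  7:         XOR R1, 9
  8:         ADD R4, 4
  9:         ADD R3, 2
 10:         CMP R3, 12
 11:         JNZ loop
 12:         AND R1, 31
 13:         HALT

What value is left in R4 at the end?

after MOV R1, 4: R1=4
after MOV R3, 4: R3=4
after MOV R4, 200: R4=200
after XOR R1, 7: R1=4^7=3
after AND R1, 15: R1=3&15=3
after LOAD R1, [R4]: R1=M[200]=2
after XOR R1, 9: R1=2^9=11
after ADD R4, 4: R4=200+4=204
after ADD R3, 2: R3=4+2=6
CMP R3, 12  (cmp 6,12)
JNZ loop: taken
after XOR R1, 7: R1=11^7=12
after AND R1, 15: R1=12&15=12
after LOAD R1, [R4]: R1=M[204]=-3
after XOR R1, 9: R1=(-3)^9=-12
after ADD R4, 4: R4=204+4=208
after ADD R3, 2: R3=6+2=8
CMP R3, 12  (cmp 8,12)
JNZ loop: taken
after XOR R1, 7: R1=(-12)^7=-13
after AND R1, 15: R1=(-13)&15=3
after LOAD R1, [R4]: R1=M[208]=9
after XOR R1, 9: R1=9^9=0
after ADD R4, 4: R4=208+4=212
after ADD R3, 2: R3=8+2=10
CMP R3, 12  (cmp 10,12)
JNZ loop: taken
after XOR R1, 7: R1=0^7=7
after AND R1, 15: R1=7&15=7
after LOAD R1, [R4]: R1=M[212]=2
after XOR R1, 9: R1=2^9=11
after ADD R4, 4: R4=212+4=216
after ADD R3, 2: R3=10+2=12
CMP R3, 12  (cmp 12,12)
JNZ loop: not taken
after AND R1, 31: R1=11&31=11
halt.

216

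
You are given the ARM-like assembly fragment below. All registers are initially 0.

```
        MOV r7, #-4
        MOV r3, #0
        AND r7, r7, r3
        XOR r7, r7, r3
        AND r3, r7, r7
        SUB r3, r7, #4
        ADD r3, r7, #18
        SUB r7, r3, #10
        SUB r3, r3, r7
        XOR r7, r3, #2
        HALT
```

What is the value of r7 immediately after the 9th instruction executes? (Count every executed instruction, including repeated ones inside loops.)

8

MOV r7, #-4 → r7=-4
MOV r3, #0 → r3=0
AND r7, r7, r3 → r7=(-4)&0=0
XOR r7, r7, r3 → r7=0^0=0
AND r3, r7, r7 → r3=0&0=0
SUB r3, r7, #4 → r3=0-4=-4
ADD r3, r7, #18 → r3=0+18=18
SUB r7, r3, #10 → r7=18-10=8
SUB r3, r3, r7 → r3=18-8=10
After step 9: r7 = 8.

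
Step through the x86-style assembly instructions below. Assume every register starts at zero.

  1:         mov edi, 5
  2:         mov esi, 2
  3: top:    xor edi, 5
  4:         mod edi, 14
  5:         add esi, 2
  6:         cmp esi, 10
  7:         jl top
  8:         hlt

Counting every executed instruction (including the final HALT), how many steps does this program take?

edi=5
esi=2
edi=5^5=0
edi=0%14=0
esi=2+2=4
cmp esi, 10  (cmp 4,10)
jl top: taken
edi=0^5=5
edi=5%14=5
esi=4+2=6
cmp esi, 10  (cmp 6,10)
jl top: taken
edi=5^5=0
edi=0%14=0
esi=6+2=8
cmp esi, 10  (cmp 8,10)
jl top: taken
edi=0^5=5
edi=5%14=5
esi=8+2=10
cmp esi, 10  (cmp 10,10)
jl top: not taken
halt.
Total executed instructions: 23.

23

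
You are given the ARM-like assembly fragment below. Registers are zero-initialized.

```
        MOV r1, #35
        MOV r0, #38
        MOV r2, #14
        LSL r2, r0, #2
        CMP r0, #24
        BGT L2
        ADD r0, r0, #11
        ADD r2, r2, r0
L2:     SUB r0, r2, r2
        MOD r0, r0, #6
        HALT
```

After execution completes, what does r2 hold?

152

r1=35
r0=38
r2=14
r2=38<<2=152
CMP r0, #24  (cmp 38,24)
BGT L2: taken
r0=152-152=0
r0=0%6=0
halt.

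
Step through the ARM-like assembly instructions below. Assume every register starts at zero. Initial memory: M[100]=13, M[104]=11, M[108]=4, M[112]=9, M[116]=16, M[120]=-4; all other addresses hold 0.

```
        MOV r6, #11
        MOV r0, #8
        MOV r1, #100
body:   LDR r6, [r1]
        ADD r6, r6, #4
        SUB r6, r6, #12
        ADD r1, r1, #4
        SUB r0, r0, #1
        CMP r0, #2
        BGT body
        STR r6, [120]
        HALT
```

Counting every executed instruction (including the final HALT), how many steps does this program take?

r6=11
r0=8
r1=100
r6=M[100]=13
r6=13+4=17
r6=17-12=5
r1=100+4=104
r0=8-1=7
CMP r0, #2  (cmp 7,2)
BGT body: taken
r6=M[104]=11
r6=11+4=15
r6=15-12=3
r1=104+4=108
r0=7-1=6
CMP r0, #2  (cmp 6,2)
BGT body: taken
r6=M[108]=4
r6=4+4=8
r6=8-12=-4
r1=108+4=112
r0=6-1=5
CMP r0, #2  (cmp 5,2)
BGT body: taken
r6=M[112]=9
r6=9+4=13
r6=13-12=1
r1=112+4=116
r0=5-1=4
CMP r0, #2  (cmp 4,2)
BGT body: taken
r6=M[116]=16
r6=16+4=20
r6=20-12=8
r1=116+4=120
r0=4-1=3
CMP r0, #2  (cmp 3,2)
BGT body: taken
r6=M[120]=-4
r6=(-4)+4=0
r6=0-12=-12
r1=120+4=124
r0=3-1=2
CMP r0, #2  (cmp 2,2)
BGT body: not taken
STR r6, [120] → M[120]=-12
halt.
Total executed instructions: 47.

47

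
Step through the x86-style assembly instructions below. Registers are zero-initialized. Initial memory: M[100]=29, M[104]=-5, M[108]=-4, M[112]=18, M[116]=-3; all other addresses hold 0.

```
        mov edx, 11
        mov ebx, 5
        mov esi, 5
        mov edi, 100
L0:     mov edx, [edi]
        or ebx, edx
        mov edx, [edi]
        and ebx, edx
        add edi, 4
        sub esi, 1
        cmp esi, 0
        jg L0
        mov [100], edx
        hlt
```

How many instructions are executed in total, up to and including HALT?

mov edx, 11 → edx=11
mov ebx, 5 → ebx=5
mov esi, 5 → esi=5
mov edi, 100 → edi=100
mov edx, [edi] → edx=M[100]=29
or ebx, edx → ebx=5|29=29
mov edx, [edi] → edx=M[100]=29
and ebx, edx → ebx=29&29=29
add edi, 4 → edi=100+4=104
sub esi, 1 → esi=5-1=4
cmp esi, 0  (cmp 4,0)
jg L0: taken
mov edx, [edi] → edx=M[104]=-5
or ebx, edx → ebx=29|(-5)=-1
mov edx, [edi] → edx=M[104]=-5
and ebx, edx → ebx=(-1)&(-5)=-5
add edi, 4 → edi=104+4=108
sub esi, 1 → esi=4-1=3
cmp esi, 0  (cmp 3,0)
jg L0: taken
mov edx, [edi] → edx=M[108]=-4
or ebx, edx → ebx=(-5)|(-4)=-1
mov edx, [edi] → edx=M[108]=-4
and ebx, edx → ebx=(-1)&(-4)=-4
add edi, 4 → edi=108+4=112
sub esi, 1 → esi=3-1=2
cmp esi, 0  (cmp 2,0)
jg L0: taken
mov edx, [edi] → edx=M[112]=18
or ebx, edx → ebx=(-4)|18=-2
mov edx, [edi] → edx=M[112]=18
and ebx, edx → ebx=(-2)&18=18
add edi, 4 → edi=112+4=116
sub esi, 1 → esi=2-1=1
cmp esi, 0  (cmp 1,0)
jg L0: taken
mov edx, [edi] → edx=M[116]=-3
or ebx, edx → ebx=18|(-3)=-1
mov edx, [edi] → edx=M[116]=-3
and ebx, edx → ebx=(-1)&(-3)=-3
add edi, 4 → edi=116+4=120
sub esi, 1 → esi=1-1=0
cmp esi, 0  (cmp 0,0)
jg L0: not taken
mov [100], edx → M[100]=-3
halt.
Total executed instructions: 46.

46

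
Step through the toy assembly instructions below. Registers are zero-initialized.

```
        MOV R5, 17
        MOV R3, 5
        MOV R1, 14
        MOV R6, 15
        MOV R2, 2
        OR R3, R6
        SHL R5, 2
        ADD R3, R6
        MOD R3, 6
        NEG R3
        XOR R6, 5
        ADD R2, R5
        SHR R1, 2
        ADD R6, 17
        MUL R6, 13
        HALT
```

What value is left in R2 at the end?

70

R5=17
R3=5
R1=14
R6=15
R2=2
R3=5|15=15
R5=17<<2=68
R3=15+15=30
R3=30%6=0
R3=-(0)=0
R6=15^5=10
R2=2+68=70
R1=14>>2=3
R6=10+17=27
R6=27*13=351
halt.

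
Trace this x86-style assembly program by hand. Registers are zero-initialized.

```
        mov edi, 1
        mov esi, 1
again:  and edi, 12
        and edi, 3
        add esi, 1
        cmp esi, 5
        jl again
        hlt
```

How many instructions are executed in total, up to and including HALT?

23

after mov edi, 1: edi=1
after mov esi, 1: esi=1
after and edi, 12: edi=1&12=0
after and edi, 3: edi=0&3=0
after add esi, 1: esi=1+1=2
cmp esi, 5  (cmp 2,5)
jl again: taken
after and edi, 12: edi=0&12=0
after and edi, 3: edi=0&3=0
after add esi, 1: esi=2+1=3
cmp esi, 5  (cmp 3,5)
jl again: taken
after and edi, 12: edi=0&12=0
after and edi, 3: edi=0&3=0
after add esi, 1: esi=3+1=4
cmp esi, 5  (cmp 4,5)
jl again: taken
after and edi, 12: edi=0&12=0
after and edi, 3: edi=0&3=0
after add esi, 1: esi=4+1=5
cmp esi, 5  (cmp 5,5)
jl again: not taken
halt.
Total executed instructions: 23.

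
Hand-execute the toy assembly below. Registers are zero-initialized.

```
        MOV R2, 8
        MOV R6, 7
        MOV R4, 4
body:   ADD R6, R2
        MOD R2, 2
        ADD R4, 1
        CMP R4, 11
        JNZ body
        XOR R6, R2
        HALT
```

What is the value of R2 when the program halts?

MOV R2, 8 → R2=8
MOV R6, 7 → R6=7
MOV R4, 4 → R4=4
ADD R6, R2 → R6=7+8=15
MOD R2, 2 → R2=8%2=0
ADD R4, 1 → R4=4+1=5
CMP R4, 11  (cmp 5,11)
JNZ body: taken
ADD R6, R2 → R6=15+0=15
MOD R2, 2 → R2=0%2=0
ADD R4, 1 → R4=5+1=6
CMP R4, 11  (cmp 6,11)
JNZ body: taken
ADD R6, R2 → R6=15+0=15
MOD R2, 2 → R2=0%2=0
ADD R4, 1 → R4=6+1=7
CMP R4, 11  (cmp 7,11)
JNZ body: taken
ADD R6, R2 → R6=15+0=15
MOD R2, 2 → R2=0%2=0
ADD R4, 1 → R4=7+1=8
CMP R4, 11  (cmp 8,11)
JNZ body: taken
ADD R6, R2 → R6=15+0=15
MOD R2, 2 → R2=0%2=0
ADD R4, 1 → R4=8+1=9
CMP R4, 11  (cmp 9,11)
JNZ body: taken
ADD R6, R2 → R6=15+0=15
MOD R2, 2 → R2=0%2=0
ADD R4, 1 → R4=9+1=10
CMP R4, 11  (cmp 10,11)
JNZ body: taken
ADD R6, R2 → R6=15+0=15
MOD R2, 2 → R2=0%2=0
ADD R4, 1 → R4=10+1=11
CMP R4, 11  (cmp 11,11)
JNZ body: not taken
XOR R6, R2 → R6=15^0=15
halt.

0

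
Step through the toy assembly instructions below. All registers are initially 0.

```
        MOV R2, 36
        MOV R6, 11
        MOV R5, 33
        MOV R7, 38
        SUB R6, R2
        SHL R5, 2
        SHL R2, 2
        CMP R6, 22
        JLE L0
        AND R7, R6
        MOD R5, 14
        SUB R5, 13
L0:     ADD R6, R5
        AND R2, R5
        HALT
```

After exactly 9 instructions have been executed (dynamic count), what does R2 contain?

after MOV R2, 36: R2=36
after MOV R6, 11: R6=11
after MOV R5, 33: R5=33
after MOV R7, 38: R7=38
after SUB R6, R2: R6=11-36=-25
after SHL R5, 2: R5=33<<2=132
after SHL R2, 2: R2=36<<2=144
CMP R6, 22  (cmp -25,22)
JLE L0: taken
After step 9: R2 = 144.

144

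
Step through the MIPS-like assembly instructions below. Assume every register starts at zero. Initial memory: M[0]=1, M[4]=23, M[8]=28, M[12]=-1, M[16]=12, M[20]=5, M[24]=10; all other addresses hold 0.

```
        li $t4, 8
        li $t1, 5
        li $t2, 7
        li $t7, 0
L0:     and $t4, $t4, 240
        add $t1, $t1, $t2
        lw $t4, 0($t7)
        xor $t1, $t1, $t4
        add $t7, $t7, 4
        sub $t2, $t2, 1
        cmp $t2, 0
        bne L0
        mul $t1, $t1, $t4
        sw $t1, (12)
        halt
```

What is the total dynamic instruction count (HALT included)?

after li $t4, 8: $t4=8
after li $t1, 5: $t1=5
after li $t2, 7: $t2=7
after li $t7, 0: $t7=0
after and $t4, $t4, 240: $t4=8&240=0
after add $t1, $t1, $t2: $t1=5+7=12
after lw $t4, 0($t7): $t4=M[0]=1
after xor $t1, $t1, $t4: $t1=12^1=13
after add $t7, $t7, 4: $t7=0+4=4
after sub $t2, $t2, 1: $t2=7-1=6
cmp $t2, 0  (cmp 6,0)
bne L0: taken
after and $t4, $t4, 240: $t4=1&240=0
after add $t1, $t1, $t2: $t1=13+6=19
after lw $t4, 0($t7): $t4=M[4]=23
after xor $t1, $t1, $t4: $t1=19^23=4
after add $t7, $t7, 4: $t7=4+4=8
after sub $t2, $t2, 1: $t2=6-1=5
cmp $t2, 0  (cmp 5,0)
bne L0: taken
after and $t4, $t4, 240: $t4=23&240=16
after add $t1, $t1, $t2: $t1=4+5=9
after lw $t4, 0($t7): $t4=M[8]=28
after xor $t1, $t1, $t4: $t1=9^28=21
after add $t7, $t7, 4: $t7=8+4=12
after sub $t2, $t2, 1: $t2=5-1=4
cmp $t2, 0  (cmp 4,0)
bne L0: taken
after and $t4, $t4, 240: $t4=28&240=16
after add $t1, $t1, $t2: $t1=21+4=25
after lw $t4, 0($t7): $t4=M[12]=-1
after xor $t1, $t1, $t4: $t1=25^(-1)=-26
after add $t7, $t7, 4: $t7=12+4=16
after sub $t2, $t2, 1: $t2=4-1=3
cmp $t2, 0  (cmp 3,0)
bne L0: taken
after and $t4, $t4, 240: $t4=(-1)&240=240
after add $t1, $t1, $t2: $t1=(-26)+3=-23
after lw $t4, 0($t7): $t4=M[16]=12
after xor $t1, $t1, $t4: $t1=(-23)^12=-27
after add $t7, $t7, 4: $t7=16+4=20
after sub $t2, $t2, 1: $t2=3-1=2
cmp $t2, 0  (cmp 2,0)
bne L0: taken
after and $t4, $t4, 240: $t4=12&240=0
after add $t1, $t1, $t2: $t1=(-27)+2=-25
after lw $t4, 0($t7): $t4=M[20]=5
after xor $t1, $t1, $t4: $t1=(-25)^5=-30
after add $t7, $t7, 4: $t7=20+4=24
after sub $t2, $t2, 1: $t2=2-1=1
cmp $t2, 0  (cmp 1,0)
bne L0: taken
after and $t4, $t4, 240: $t4=5&240=0
after add $t1, $t1, $t2: $t1=(-30)+1=-29
after lw $t4, 0($t7): $t4=M[24]=10
after xor $t1, $t1, $t4: $t1=(-29)^10=-23
after add $t7, $t7, 4: $t7=24+4=28
after sub $t2, $t2, 1: $t2=1-1=0
cmp $t2, 0  (cmp 0,0)
bne L0: not taken
after mul $t1, $t1, $t4: $t1=(-23)*10=-230
sw $t1, (12) → M[12]=-230
halt.
Total executed instructions: 63.

63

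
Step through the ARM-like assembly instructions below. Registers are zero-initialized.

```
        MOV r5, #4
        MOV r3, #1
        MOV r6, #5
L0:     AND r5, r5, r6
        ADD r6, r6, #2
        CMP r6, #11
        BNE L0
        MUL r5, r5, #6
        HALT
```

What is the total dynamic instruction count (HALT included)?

after MOV r5, #4: r5=4
after MOV r3, #1: r3=1
after MOV r6, #5: r6=5
after AND r5, r5, r6: r5=4&5=4
after ADD r6, r6, #2: r6=5+2=7
CMP r6, #11  (cmp 7,11)
BNE L0: taken
after AND r5, r5, r6: r5=4&7=4
after ADD r6, r6, #2: r6=7+2=9
CMP r6, #11  (cmp 9,11)
BNE L0: taken
after AND r5, r5, r6: r5=4&9=0
after ADD r6, r6, #2: r6=9+2=11
CMP r6, #11  (cmp 11,11)
BNE L0: not taken
after MUL r5, r5, #6: r5=0*6=0
halt.
Total executed instructions: 17.

17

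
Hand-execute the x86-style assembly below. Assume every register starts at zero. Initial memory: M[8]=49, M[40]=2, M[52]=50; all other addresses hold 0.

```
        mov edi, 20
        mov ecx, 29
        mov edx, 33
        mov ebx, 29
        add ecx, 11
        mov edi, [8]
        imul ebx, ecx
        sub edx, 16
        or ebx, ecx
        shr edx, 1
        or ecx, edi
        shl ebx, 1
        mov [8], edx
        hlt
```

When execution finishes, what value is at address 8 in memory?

8

after mov edi, 20: edi=20
after mov ecx, 29: ecx=29
after mov edx, 33: edx=33
after mov ebx, 29: ebx=29
after add ecx, 11: ecx=29+11=40
after mov edi, [8]: edi=M[8]=49
after imul ebx, ecx: ebx=29*40=1160
after sub edx, 16: edx=33-16=17
after or ebx, ecx: ebx=1160|40=1192
after shr edx, 1: edx=17>>1=8
after or ecx, edi: ecx=40|49=57
after shl ebx, 1: ebx=1192<<1=2384
mov [8], edx → M[8]=8
halt.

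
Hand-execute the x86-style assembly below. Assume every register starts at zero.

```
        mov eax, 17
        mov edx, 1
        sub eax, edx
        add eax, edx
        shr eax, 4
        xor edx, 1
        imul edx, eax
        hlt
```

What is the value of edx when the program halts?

0

eax=17
edx=1
eax=17-1=16
eax=16+1=17
eax=17>>4=1
edx=1^1=0
edx=0*1=0
halt.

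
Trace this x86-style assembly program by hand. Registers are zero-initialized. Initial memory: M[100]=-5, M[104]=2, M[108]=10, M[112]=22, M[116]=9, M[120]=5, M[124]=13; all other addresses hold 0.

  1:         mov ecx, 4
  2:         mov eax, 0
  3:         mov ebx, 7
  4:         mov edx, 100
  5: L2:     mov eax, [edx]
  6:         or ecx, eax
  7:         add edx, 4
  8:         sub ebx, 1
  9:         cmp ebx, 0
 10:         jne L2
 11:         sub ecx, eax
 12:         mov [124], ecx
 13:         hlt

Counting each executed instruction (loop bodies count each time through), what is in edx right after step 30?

116

mov ecx, 4 → ecx=4
mov eax, 0 → eax=0
mov ebx, 7 → ebx=7
mov edx, 100 → edx=100
mov eax, [edx] → eax=M[100]=-5
or ecx, eax → ecx=4|(-5)=-1
add edx, 4 → edx=100+4=104
sub ebx, 1 → ebx=7-1=6
cmp ebx, 0  (cmp 6,0)
jne L2: taken
mov eax, [edx] → eax=M[104]=2
or ecx, eax → ecx=(-1)|2=-1
add edx, 4 → edx=104+4=108
sub ebx, 1 → ebx=6-1=5
cmp ebx, 0  (cmp 5,0)
jne L2: taken
mov eax, [edx] → eax=M[108]=10
or ecx, eax → ecx=(-1)|10=-1
add edx, 4 → edx=108+4=112
sub ebx, 1 → ebx=5-1=4
cmp ebx, 0  (cmp 4,0)
jne L2: taken
mov eax, [edx] → eax=M[112]=22
or ecx, eax → ecx=(-1)|22=-1
add edx, 4 → edx=112+4=116
sub ebx, 1 → ebx=4-1=3
cmp ebx, 0  (cmp 3,0)
jne L2: taken
mov eax, [edx] → eax=M[116]=9
or ecx, eax → ecx=(-1)|9=-1
After step 30: edx = 116.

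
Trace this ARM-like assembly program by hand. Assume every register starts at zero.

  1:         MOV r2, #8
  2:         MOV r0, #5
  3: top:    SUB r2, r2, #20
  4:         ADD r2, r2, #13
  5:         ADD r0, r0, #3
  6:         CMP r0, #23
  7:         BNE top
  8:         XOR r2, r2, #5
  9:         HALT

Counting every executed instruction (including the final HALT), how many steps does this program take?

MOV r2, #8 → r2=8
MOV r0, #5 → r0=5
SUB r2, r2, #20 → r2=8-20=-12
ADD r2, r2, #13 → r2=(-12)+13=1
ADD r0, r0, #3 → r0=5+3=8
CMP r0, #23  (cmp 8,23)
BNE top: taken
SUB r2, r2, #20 → r2=1-20=-19
ADD r2, r2, #13 → r2=(-19)+13=-6
ADD r0, r0, #3 → r0=8+3=11
CMP r0, #23  (cmp 11,23)
BNE top: taken
SUB r2, r2, #20 → r2=(-6)-20=-26
ADD r2, r2, #13 → r2=(-26)+13=-13
ADD r0, r0, #3 → r0=11+3=14
CMP r0, #23  (cmp 14,23)
BNE top: taken
SUB r2, r2, #20 → r2=(-13)-20=-33
ADD r2, r2, #13 → r2=(-33)+13=-20
ADD r0, r0, #3 → r0=14+3=17
CMP r0, #23  (cmp 17,23)
BNE top: taken
SUB r2, r2, #20 → r2=(-20)-20=-40
ADD r2, r2, #13 → r2=(-40)+13=-27
ADD r0, r0, #3 → r0=17+3=20
CMP r0, #23  (cmp 20,23)
BNE top: taken
SUB r2, r2, #20 → r2=(-27)-20=-47
ADD r2, r2, #13 → r2=(-47)+13=-34
ADD r0, r0, #3 → r0=20+3=23
CMP r0, #23  (cmp 23,23)
BNE top: not taken
XOR r2, r2, #5 → r2=(-34)^5=-37
halt.
Total executed instructions: 34.

34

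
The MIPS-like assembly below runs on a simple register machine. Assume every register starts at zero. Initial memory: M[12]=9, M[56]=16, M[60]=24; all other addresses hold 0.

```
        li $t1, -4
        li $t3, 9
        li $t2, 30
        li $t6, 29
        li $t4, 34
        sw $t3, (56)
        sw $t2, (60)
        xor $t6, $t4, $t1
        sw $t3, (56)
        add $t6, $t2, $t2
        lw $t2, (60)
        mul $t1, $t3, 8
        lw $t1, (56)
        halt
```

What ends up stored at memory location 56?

li $t1, -4 → $t1=-4
li $t3, 9 → $t3=9
li $t2, 30 → $t2=30
li $t6, 29 → $t6=29
li $t4, 34 → $t4=34
sw $t3, (56) → M[56]=9
sw $t2, (60) → M[60]=30
xor $t6, $t4, $t1 → $t6=34^(-4)=-34
sw $t3, (56) → M[56]=9
add $t6, $t2, $t2 → $t6=30+30=60
lw $t2, (60) → $t2=M[60]=30
mul $t1, $t3, 8 → $t1=9*8=72
lw $t1, (56) → $t1=M[56]=9
halt.

9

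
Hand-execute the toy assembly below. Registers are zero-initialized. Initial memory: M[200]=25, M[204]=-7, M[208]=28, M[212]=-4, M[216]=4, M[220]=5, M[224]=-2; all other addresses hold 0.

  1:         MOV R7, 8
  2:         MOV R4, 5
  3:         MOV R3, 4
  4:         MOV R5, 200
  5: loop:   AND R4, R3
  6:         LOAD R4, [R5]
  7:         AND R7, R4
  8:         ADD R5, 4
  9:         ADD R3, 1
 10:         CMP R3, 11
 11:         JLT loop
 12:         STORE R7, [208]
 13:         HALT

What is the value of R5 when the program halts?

228

after MOV R7, 8: R7=8
after MOV R4, 5: R4=5
after MOV R3, 4: R3=4
after MOV R5, 200: R5=200
after AND R4, R3: R4=5&4=4
after LOAD R4, [R5]: R4=M[200]=25
after AND R7, R4: R7=8&25=8
after ADD R5, 4: R5=200+4=204
after ADD R3, 1: R3=4+1=5
CMP R3, 11  (cmp 5,11)
JLT loop: taken
after AND R4, R3: R4=25&5=1
after LOAD R4, [R5]: R4=M[204]=-7
after AND R7, R4: R7=8&(-7)=8
after ADD R5, 4: R5=204+4=208
after ADD R3, 1: R3=5+1=6
CMP R3, 11  (cmp 6,11)
JLT loop: taken
after AND R4, R3: R4=(-7)&6=0
after LOAD R4, [R5]: R4=M[208]=28
after AND R7, R4: R7=8&28=8
after ADD R5, 4: R5=208+4=212
after ADD R3, 1: R3=6+1=7
CMP R3, 11  (cmp 7,11)
JLT loop: taken
after AND R4, R3: R4=28&7=4
after LOAD R4, [R5]: R4=M[212]=-4
after AND R7, R4: R7=8&(-4)=8
after ADD R5, 4: R5=212+4=216
after ADD R3, 1: R3=7+1=8
CMP R3, 11  (cmp 8,11)
JLT loop: taken
after AND R4, R3: R4=(-4)&8=8
after LOAD R4, [R5]: R4=M[216]=4
after AND R7, R4: R7=8&4=0
after ADD R5, 4: R5=216+4=220
after ADD R3, 1: R3=8+1=9
CMP R3, 11  (cmp 9,11)
JLT loop: taken
after AND R4, R3: R4=4&9=0
after LOAD R4, [R5]: R4=M[220]=5
after AND R7, R4: R7=0&5=0
after ADD R5, 4: R5=220+4=224
after ADD R3, 1: R3=9+1=10
CMP R3, 11  (cmp 10,11)
JLT loop: taken
after AND R4, R3: R4=5&10=0
after LOAD R4, [R5]: R4=M[224]=-2
after AND R7, R4: R7=0&(-2)=0
after ADD R5, 4: R5=224+4=228
after ADD R3, 1: R3=10+1=11
CMP R3, 11  (cmp 11,11)
JLT loop: not taken
STORE R7, [208] → M[208]=0
halt.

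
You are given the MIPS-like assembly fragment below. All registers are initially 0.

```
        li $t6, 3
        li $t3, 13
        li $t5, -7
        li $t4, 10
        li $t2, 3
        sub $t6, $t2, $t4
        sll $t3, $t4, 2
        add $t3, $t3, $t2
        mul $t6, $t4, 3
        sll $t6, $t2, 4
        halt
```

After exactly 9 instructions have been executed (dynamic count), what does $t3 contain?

after li $t6, 3: $t6=3
after li $t3, 13: $t3=13
after li $t5, -7: $t5=-7
after li $t4, 10: $t4=10
after li $t2, 3: $t2=3
after sub $t6, $t2, $t4: $t6=3-10=-7
after sll $t3, $t4, 2: $t3=10<<2=40
after add $t3, $t3, $t2: $t3=40+3=43
after mul $t6, $t4, 3: $t6=10*3=30
After step 9: $t3 = 43.

43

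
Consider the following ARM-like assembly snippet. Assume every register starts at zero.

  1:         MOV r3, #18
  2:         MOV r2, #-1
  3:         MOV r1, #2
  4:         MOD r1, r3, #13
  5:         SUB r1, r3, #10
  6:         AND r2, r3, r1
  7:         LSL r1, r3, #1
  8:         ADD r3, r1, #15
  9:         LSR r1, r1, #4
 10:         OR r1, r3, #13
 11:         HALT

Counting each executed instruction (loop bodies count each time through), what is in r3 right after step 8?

MOV r3, #18 → r3=18
MOV r2, #-1 → r2=-1
MOV r1, #2 → r1=2
MOD r1, r3, #13 → r1=18%13=5
SUB r1, r3, #10 → r1=18-10=8
AND r2, r3, r1 → r2=18&8=0
LSL r1, r3, #1 → r1=18<<1=36
ADD r3, r1, #15 → r3=36+15=51
After step 8: r3 = 51.

51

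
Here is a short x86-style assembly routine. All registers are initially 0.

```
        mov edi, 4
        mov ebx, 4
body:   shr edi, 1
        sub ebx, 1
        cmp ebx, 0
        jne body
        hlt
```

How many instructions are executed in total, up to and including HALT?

19

mov edi, 4 → edi=4
mov ebx, 4 → ebx=4
shr edi, 1 → edi=4>>1=2
sub ebx, 1 → ebx=4-1=3
cmp ebx, 0  (cmp 3,0)
jne body: taken
shr edi, 1 → edi=2>>1=1
sub ebx, 1 → ebx=3-1=2
cmp ebx, 0  (cmp 2,0)
jne body: taken
shr edi, 1 → edi=1>>1=0
sub ebx, 1 → ebx=2-1=1
cmp ebx, 0  (cmp 1,0)
jne body: taken
shr edi, 1 → edi=0>>1=0
sub ebx, 1 → ebx=1-1=0
cmp ebx, 0  (cmp 0,0)
jne body: not taken
halt.
Total executed instructions: 19.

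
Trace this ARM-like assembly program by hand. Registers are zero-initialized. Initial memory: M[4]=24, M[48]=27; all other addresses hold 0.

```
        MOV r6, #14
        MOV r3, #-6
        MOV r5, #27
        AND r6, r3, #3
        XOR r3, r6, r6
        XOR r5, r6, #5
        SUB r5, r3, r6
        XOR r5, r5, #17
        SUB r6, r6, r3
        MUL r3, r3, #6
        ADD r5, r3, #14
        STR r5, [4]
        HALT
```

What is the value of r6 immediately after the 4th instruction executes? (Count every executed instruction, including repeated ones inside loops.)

r6=14
r3=-6
r5=27
r6=(-6)&3=2
After step 4: r6 = 2.

2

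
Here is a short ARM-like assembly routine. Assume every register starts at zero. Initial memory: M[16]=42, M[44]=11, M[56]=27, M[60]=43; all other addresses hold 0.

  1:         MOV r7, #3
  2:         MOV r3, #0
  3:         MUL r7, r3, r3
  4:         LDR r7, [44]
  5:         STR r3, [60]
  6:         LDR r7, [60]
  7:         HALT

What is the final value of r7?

0

MOV r7, #3 → r7=3
MOV r3, #0 → r3=0
MUL r7, r3, r3 → r7=0*0=0
LDR r7, [44] → r7=M[44]=11
STR r3, [60] → M[60]=0
LDR r7, [60] → r7=M[60]=0
halt.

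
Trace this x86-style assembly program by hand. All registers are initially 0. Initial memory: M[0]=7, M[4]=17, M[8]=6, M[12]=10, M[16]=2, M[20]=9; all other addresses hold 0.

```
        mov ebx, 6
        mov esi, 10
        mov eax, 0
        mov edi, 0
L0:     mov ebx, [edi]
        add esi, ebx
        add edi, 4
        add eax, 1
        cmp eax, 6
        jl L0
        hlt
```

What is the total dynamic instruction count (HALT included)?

41

ebx=6
esi=10
eax=0
edi=0
ebx=M[0]=7
esi=10+7=17
edi=0+4=4
eax=0+1=1
cmp eax, 6  (cmp 1,6)
jl L0: taken
ebx=M[4]=17
esi=17+17=34
edi=4+4=8
eax=1+1=2
cmp eax, 6  (cmp 2,6)
jl L0: taken
ebx=M[8]=6
esi=34+6=40
edi=8+4=12
eax=2+1=3
cmp eax, 6  (cmp 3,6)
jl L0: taken
ebx=M[12]=10
esi=40+10=50
edi=12+4=16
eax=3+1=4
cmp eax, 6  (cmp 4,6)
jl L0: taken
ebx=M[16]=2
esi=50+2=52
edi=16+4=20
eax=4+1=5
cmp eax, 6  (cmp 5,6)
jl L0: taken
ebx=M[20]=9
esi=52+9=61
edi=20+4=24
eax=5+1=6
cmp eax, 6  (cmp 6,6)
jl L0: not taken
halt.
Total executed instructions: 41.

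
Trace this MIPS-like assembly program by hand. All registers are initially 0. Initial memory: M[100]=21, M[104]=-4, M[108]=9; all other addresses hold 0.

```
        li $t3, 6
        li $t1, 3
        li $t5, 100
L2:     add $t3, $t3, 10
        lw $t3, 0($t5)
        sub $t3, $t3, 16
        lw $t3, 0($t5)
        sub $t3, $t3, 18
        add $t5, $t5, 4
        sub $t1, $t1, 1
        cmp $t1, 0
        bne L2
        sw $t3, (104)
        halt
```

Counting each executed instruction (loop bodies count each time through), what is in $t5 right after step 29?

112

$t3=6
$t1=3
$t5=100
$t3=6+10=16
$t3=M[100]=21
$t3=21-16=5
$t3=M[100]=21
$t3=21-18=3
$t5=100+4=104
$t1=3-1=2
cmp $t1, 0  (cmp 2,0)
bne L2: taken
$t3=3+10=13
$t3=M[104]=-4
$t3=(-4)-16=-20
$t3=M[104]=-4
$t3=(-4)-18=-22
$t5=104+4=108
$t1=2-1=1
cmp $t1, 0  (cmp 1,0)
bne L2: taken
$t3=(-22)+10=-12
$t3=M[108]=9
$t3=9-16=-7
$t3=M[108]=9
$t3=9-18=-9
$t5=108+4=112
$t1=1-1=0
cmp $t1, 0  (cmp 0,0)
After step 29: $t5 = 112.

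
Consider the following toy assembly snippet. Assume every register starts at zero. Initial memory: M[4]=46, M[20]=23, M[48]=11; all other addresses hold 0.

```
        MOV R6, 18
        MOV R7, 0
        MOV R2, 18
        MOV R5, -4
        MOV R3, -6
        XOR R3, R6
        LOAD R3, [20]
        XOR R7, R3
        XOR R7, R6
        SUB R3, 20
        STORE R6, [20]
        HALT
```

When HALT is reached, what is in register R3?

R6=18
R7=0
R2=18
R5=-4
R3=-6
R3=(-6)^18=-24
R3=M[20]=23
R7=0^23=23
R7=23^18=5
R3=23-20=3
STORE R6, [20] → M[20]=18
halt.

3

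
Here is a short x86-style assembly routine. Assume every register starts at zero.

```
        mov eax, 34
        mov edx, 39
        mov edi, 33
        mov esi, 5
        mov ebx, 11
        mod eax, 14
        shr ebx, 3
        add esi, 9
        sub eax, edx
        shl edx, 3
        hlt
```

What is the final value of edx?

312

after mov eax, 34: eax=34
after mov edx, 39: edx=39
after mov edi, 33: edi=33
after mov esi, 5: esi=5
after mov ebx, 11: ebx=11
after mod eax, 14: eax=34%14=6
after shr ebx, 3: ebx=11>>3=1
after add esi, 9: esi=5+9=14
after sub eax, edx: eax=6-39=-33
after shl edx, 3: edx=39<<3=312
halt.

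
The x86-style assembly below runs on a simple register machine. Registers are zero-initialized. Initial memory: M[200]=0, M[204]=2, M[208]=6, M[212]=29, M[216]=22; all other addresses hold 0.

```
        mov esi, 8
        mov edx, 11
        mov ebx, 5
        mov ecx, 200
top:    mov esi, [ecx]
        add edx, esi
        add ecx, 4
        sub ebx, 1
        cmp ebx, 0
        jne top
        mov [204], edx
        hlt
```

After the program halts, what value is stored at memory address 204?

70

mov esi, 8 → esi=8
mov edx, 11 → edx=11
mov ebx, 5 → ebx=5
mov ecx, 200 → ecx=200
mov esi, [ecx] → esi=M[200]=0
add edx, esi → edx=11+0=11
add ecx, 4 → ecx=200+4=204
sub ebx, 1 → ebx=5-1=4
cmp ebx, 0  (cmp 4,0)
jne top: taken
mov esi, [ecx] → esi=M[204]=2
add edx, esi → edx=11+2=13
add ecx, 4 → ecx=204+4=208
sub ebx, 1 → ebx=4-1=3
cmp ebx, 0  (cmp 3,0)
jne top: taken
mov esi, [ecx] → esi=M[208]=6
add edx, esi → edx=13+6=19
add ecx, 4 → ecx=208+4=212
sub ebx, 1 → ebx=3-1=2
cmp ebx, 0  (cmp 2,0)
jne top: taken
mov esi, [ecx] → esi=M[212]=29
add edx, esi → edx=19+29=48
add ecx, 4 → ecx=212+4=216
sub ebx, 1 → ebx=2-1=1
cmp ebx, 0  (cmp 1,0)
jne top: taken
mov esi, [ecx] → esi=M[216]=22
add edx, esi → edx=48+22=70
add ecx, 4 → ecx=216+4=220
sub ebx, 1 → ebx=1-1=0
cmp ebx, 0  (cmp 0,0)
jne top: not taken
mov [204], edx → M[204]=70
halt.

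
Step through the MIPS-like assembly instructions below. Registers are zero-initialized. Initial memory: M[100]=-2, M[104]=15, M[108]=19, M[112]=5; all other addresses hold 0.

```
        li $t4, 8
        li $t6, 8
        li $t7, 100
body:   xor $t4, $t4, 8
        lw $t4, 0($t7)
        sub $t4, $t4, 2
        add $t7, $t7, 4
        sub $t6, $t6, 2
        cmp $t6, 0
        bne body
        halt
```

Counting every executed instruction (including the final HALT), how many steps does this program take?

32

$t4=8
$t6=8
$t7=100
$t4=8^8=0
$t4=M[100]=-2
$t4=(-2)-2=-4
$t7=100+4=104
$t6=8-2=6
cmp $t6, 0  (cmp 6,0)
bne body: taken
$t4=(-4)^8=-12
$t4=M[104]=15
$t4=15-2=13
$t7=104+4=108
$t6=6-2=4
cmp $t6, 0  (cmp 4,0)
bne body: taken
$t4=13^8=5
$t4=M[108]=19
$t4=19-2=17
$t7=108+4=112
$t6=4-2=2
cmp $t6, 0  (cmp 2,0)
bne body: taken
$t4=17^8=25
$t4=M[112]=5
$t4=5-2=3
$t7=112+4=116
$t6=2-2=0
cmp $t6, 0  (cmp 0,0)
bne body: not taken
halt.
Total executed instructions: 32.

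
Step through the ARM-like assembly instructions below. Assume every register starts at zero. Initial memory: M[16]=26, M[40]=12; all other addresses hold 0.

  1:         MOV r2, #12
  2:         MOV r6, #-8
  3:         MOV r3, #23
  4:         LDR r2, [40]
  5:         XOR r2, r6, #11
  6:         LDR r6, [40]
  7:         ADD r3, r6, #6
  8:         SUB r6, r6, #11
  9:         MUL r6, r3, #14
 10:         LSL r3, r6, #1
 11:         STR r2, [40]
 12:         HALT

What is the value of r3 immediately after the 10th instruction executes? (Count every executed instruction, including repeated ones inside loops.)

MOV r2, #12 → r2=12
MOV r6, #-8 → r6=-8
MOV r3, #23 → r3=23
LDR r2, [40] → r2=M[40]=12
XOR r2, r6, #11 → r2=(-8)^11=-13
LDR r6, [40] → r6=M[40]=12
ADD r3, r6, #6 → r3=12+6=18
SUB r6, r6, #11 → r6=12-11=1
MUL r6, r3, #14 → r6=18*14=252
LSL r3, r6, #1 → r3=252<<1=504
After step 10: r3 = 504.

504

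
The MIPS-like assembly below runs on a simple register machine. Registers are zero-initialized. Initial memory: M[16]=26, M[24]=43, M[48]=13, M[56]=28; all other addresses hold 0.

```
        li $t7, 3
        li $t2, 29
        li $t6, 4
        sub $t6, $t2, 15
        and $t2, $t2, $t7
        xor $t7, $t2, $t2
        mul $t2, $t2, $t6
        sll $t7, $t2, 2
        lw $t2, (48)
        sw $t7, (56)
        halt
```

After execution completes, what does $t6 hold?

14

$t7=3
$t2=29
$t6=4
$t6=29-15=14
$t2=29&3=1
$t7=1^1=0
$t2=1*14=14
$t7=14<<2=56
$t2=M[48]=13
sw $t7, (56) → M[56]=56
halt.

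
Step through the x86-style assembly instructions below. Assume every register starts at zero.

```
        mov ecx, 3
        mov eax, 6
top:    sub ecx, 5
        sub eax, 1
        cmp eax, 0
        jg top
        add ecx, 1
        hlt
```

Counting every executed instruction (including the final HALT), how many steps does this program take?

28

mov ecx, 3 → ecx=3
mov eax, 6 → eax=6
sub ecx, 5 → ecx=3-5=-2
sub eax, 1 → eax=6-1=5
cmp eax, 0  (cmp 5,0)
jg top: taken
sub ecx, 5 → ecx=(-2)-5=-7
sub eax, 1 → eax=5-1=4
cmp eax, 0  (cmp 4,0)
jg top: taken
sub ecx, 5 → ecx=(-7)-5=-12
sub eax, 1 → eax=4-1=3
cmp eax, 0  (cmp 3,0)
jg top: taken
sub ecx, 5 → ecx=(-12)-5=-17
sub eax, 1 → eax=3-1=2
cmp eax, 0  (cmp 2,0)
jg top: taken
sub ecx, 5 → ecx=(-17)-5=-22
sub eax, 1 → eax=2-1=1
cmp eax, 0  (cmp 1,0)
jg top: taken
sub ecx, 5 → ecx=(-22)-5=-27
sub eax, 1 → eax=1-1=0
cmp eax, 0  (cmp 0,0)
jg top: not taken
add ecx, 1 → ecx=(-27)+1=-26
halt.
Total executed instructions: 28.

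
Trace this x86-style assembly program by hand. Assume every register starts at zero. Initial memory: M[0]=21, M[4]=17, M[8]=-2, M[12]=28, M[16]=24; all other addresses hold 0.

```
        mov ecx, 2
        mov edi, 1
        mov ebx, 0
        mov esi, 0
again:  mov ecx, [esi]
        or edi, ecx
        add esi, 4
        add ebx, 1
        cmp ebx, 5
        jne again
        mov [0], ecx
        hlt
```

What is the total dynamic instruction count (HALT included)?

after mov ecx, 2: ecx=2
after mov edi, 1: edi=1
after mov ebx, 0: ebx=0
after mov esi, 0: esi=0
after mov ecx, [esi]: ecx=M[0]=21
after or edi, ecx: edi=1|21=21
after add esi, 4: esi=0+4=4
after add ebx, 1: ebx=0+1=1
cmp ebx, 5  (cmp 1,5)
jne again: taken
after mov ecx, [esi]: ecx=M[4]=17
after or edi, ecx: edi=21|17=21
after add esi, 4: esi=4+4=8
after add ebx, 1: ebx=1+1=2
cmp ebx, 5  (cmp 2,5)
jne again: taken
after mov ecx, [esi]: ecx=M[8]=-2
after or edi, ecx: edi=21|(-2)=-1
after add esi, 4: esi=8+4=12
after add ebx, 1: ebx=2+1=3
cmp ebx, 5  (cmp 3,5)
jne again: taken
after mov ecx, [esi]: ecx=M[12]=28
after or edi, ecx: edi=(-1)|28=-1
after add esi, 4: esi=12+4=16
after add ebx, 1: ebx=3+1=4
cmp ebx, 5  (cmp 4,5)
jne again: taken
after mov ecx, [esi]: ecx=M[16]=24
after or edi, ecx: edi=(-1)|24=-1
after add esi, 4: esi=16+4=20
after add ebx, 1: ebx=4+1=5
cmp ebx, 5  (cmp 5,5)
jne again: not taken
mov [0], ecx → M[0]=24
halt.
Total executed instructions: 36.

36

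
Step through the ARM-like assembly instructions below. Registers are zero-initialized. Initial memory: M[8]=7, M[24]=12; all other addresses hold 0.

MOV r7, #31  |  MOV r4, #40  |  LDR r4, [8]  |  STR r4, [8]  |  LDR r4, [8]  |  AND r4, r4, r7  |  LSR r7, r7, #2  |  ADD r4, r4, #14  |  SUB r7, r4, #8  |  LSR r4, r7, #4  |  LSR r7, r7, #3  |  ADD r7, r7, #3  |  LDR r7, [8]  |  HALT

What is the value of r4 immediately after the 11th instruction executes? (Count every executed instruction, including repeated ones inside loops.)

0

after MOV r7, #31: r7=31
after MOV r4, #40: r4=40
after LDR r4, [8]: r4=M[8]=7
STR r4, [8] → M[8]=7
after LDR r4, [8]: r4=M[8]=7
after AND r4, r4, r7: r4=7&31=7
after LSR r7, r7, #2: r7=31>>2=7
after ADD r4, r4, #14: r4=7+14=21
after SUB r7, r4, #8: r7=21-8=13
after LSR r4, r7, #4: r4=13>>4=0
after LSR r7, r7, #3: r7=13>>3=1
After step 11: r4 = 0.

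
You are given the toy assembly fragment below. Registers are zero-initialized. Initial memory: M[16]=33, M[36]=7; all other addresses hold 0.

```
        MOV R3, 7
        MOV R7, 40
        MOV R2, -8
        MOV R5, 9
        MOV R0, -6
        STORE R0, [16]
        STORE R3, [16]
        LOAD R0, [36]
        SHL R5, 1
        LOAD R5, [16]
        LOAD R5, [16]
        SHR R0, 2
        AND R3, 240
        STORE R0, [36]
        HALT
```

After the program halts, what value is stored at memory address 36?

after MOV R3, 7: R3=7
after MOV R7, 40: R7=40
after MOV R2, -8: R2=-8
after MOV R5, 9: R5=9
after MOV R0, -6: R0=-6
STORE R0, [16] → M[16]=-6
STORE R3, [16] → M[16]=7
after LOAD R0, [36]: R0=M[36]=7
after SHL R5, 1: R5=9<<1=18
after LOAD R5, [16]: R5=M[16]=7
after LOAD R5, [16]: R5=M[16]=7
after SHR R0, 2: R0=7>>2=1
after AND R3, 240: R3=7&240=0
STORE R0, [36] → M[36]=1
halt.

1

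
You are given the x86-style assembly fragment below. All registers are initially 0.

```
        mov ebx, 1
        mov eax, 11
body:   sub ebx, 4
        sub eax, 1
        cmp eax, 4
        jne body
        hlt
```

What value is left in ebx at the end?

-27

ebx=1
eax=11
ebx=1-4=-3
eax=11-1=10
cmp eax, 4  (cmp 10,4)
jne body: taken
ebx=(-3)-4=-7
eax=10-1=9
cmp eax, 4  (cmp 9,4)
jne body: taken
ebx=(-7)-4=-11
eax=9-1=8
cmp eax, 4  (cmp 8,4)
jne body: taken
ebx=(-11)-4=-15
eax=8-1=7
cmp eax, 4  (cmp 7,4)
jne body: taken
ebx=(-15)-4=-19
eax=7-1=6
cmp eax, 4  (cmp 6,4)
jne body: taken
ebx=(-19)-4=-23
eax=6-1=5
cmp eax, 4  (cmp 5,4)
jne body: taken
ebx=(-23)-4=-27
eax=5-1=4
cmp eax, 4  (cmp 4,4)
jne body: not taken
halt.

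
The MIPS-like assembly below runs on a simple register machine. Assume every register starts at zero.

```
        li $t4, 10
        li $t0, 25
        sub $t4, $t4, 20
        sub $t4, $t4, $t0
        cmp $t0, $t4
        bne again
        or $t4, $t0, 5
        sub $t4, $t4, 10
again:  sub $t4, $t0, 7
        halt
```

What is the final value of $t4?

18

$t4=10
$t0=25
$t4=10-20=-10
$t4=(-10)-25=-35
cmp $t0, $t4  (cmp 25,-35)
bne again: taken
$t4=25-7=18
halt.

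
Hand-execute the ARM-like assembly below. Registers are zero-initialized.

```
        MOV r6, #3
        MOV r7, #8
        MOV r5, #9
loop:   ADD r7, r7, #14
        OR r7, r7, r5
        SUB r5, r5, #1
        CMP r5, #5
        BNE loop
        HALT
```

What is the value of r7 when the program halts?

MOV r6, #3 → r6=3
MOV r7, #8 → r7=8
MOV r5, #9 → r5=9
ADD r7, r7, #14 → r7=8+14=22
OR r7, r7, r5 → r7=22|9=31
SUB r5, r5, #1 → r5=9-1=8
CMP r5, #5  (cmp 8,5)
BNE loop: taken
ADD r7, r7, #14 → r7=31+14=45
OR r7, r7, r5 → r7=45|8=45
SUB r5, r5, #1 → r5=8-1=7
CMP r5, #5  (cmp 7,5)
BNE loop: taken
ADD r7, r7, #14 → r7=45+14=59
OR r7, r7, r5 → r7=59|7=63
SUB r5, r5, #1 → r5=7-1=6
CMP r5, #5  (cmp 6,5)
BNE loop: taken
ADD r7, r7, #14 → r7=63+14=77
OR r7, r7, r5 → r7=77|6=79
SUB r5, r5, #1 → r5=6-1=5
CMP r5, #5  (cmp 5,5)
BNE loop: not taken
halt.

79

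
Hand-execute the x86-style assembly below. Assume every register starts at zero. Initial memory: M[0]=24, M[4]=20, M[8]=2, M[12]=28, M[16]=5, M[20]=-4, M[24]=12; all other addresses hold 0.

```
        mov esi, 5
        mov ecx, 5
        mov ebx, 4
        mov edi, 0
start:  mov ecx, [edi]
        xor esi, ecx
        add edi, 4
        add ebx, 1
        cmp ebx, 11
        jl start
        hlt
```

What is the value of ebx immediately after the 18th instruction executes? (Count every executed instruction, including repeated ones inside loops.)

6

mov esi, 5 → esi=5
mov ecx, 5 → ecx=5
mov ebx, 4 → ebx=4
mov edi, 0 → edi=0
mov ecx, [edi] → ecx=M[0]=24
xor esi, ecx → esi=5^24=29
add edi, 4 → edi=0+4=4
add ebx, 1 → ebx=4+1=5
cmp ebx, 11  (cmp 5,11)
jl start: taken
mov ecx, [edi] → ecx=M[4]=20
xor esi, ecx → esi=29^20=9
add edi, 4 → edi=4+4=8
add ebx, 1 → ebx=5+1=6
cmp ebx, 11  (cmp 6,11)
jl start: taken
mov ecx, [edi] → ecx=M[8]=2
xor esi, ecx → esi=9^2=11
After step 18: ebx = 6.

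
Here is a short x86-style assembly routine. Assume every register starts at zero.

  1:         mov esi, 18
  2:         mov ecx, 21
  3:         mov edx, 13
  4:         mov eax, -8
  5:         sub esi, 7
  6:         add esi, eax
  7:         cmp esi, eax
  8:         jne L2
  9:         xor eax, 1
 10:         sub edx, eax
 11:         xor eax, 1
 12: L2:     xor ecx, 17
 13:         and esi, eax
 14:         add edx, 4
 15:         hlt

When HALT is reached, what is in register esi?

after mov esi, 18: esi=18
after mov ecx, 21: ecx=21
after mov edx, 13: edx=13
after mov eax, -8: eax=-8
after sub esi, 7: esi=18-7=11
after add esi, eax: esi=11+(-8)=3
cmp esi, eax  (cmp 3,-8)
jne L2: taken
after xor ecx, 17: ecx=21^17=4
after and esi, eax: esi=3&(-8)=0
after add edx, 4: edx=13+4=17
halt.

0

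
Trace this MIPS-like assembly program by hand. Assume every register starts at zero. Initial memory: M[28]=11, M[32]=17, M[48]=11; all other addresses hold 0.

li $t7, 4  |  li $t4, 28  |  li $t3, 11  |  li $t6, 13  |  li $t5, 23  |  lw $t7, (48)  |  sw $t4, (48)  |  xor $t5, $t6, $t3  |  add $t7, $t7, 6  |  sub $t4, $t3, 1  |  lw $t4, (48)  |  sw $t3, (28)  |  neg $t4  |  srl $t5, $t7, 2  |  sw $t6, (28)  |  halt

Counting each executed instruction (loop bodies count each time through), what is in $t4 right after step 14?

after li $t7, 4: $t7=4
after li $t4, 28: $t4=28
after li $t3, 11: $t3=11
after li $t6, 13: $t6=13
after li $t5, 23: $t5=23
after lw $t7, (48): $t7=M[48]=11
sw $t4, (48) → M[48]=28
after xor $t5, $t6, $t3: $t5=13^11=6
after add $t7, $t7, 6: $t7=11+6=17
after sub $t4, $t3, 1: $t4=11-1=10
after lw $t4, (48): $t4=M[48]=28
sw $t3, (28) → M[28]=11
after neg $t4: $t4=-(28)=-28
after srl $t5, $t7, 2: $t5=17>>2=4
After step 14: $t4 = -28.

-28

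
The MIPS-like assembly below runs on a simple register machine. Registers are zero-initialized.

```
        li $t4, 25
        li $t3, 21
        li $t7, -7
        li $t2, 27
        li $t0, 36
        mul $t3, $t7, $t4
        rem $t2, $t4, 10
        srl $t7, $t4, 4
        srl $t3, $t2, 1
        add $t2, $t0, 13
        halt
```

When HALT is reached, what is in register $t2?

49

li $t4, 25 → $t4=25
li $t3, 21 → $t3=21
li $t7, -7 → $t7=-7
li $t2, 27 → $t2=27
li $t0, 36 → $t0=36
mul $t3, $t7, $t4 → $t3=(-7)*25=-175
rem $t2, $t4, 10 → $t2=25%10=5
srl $t7, $t4, 4 → $t7=25>>4=1
srl $t3, $t2, 1 → $t3=5>>1=2
add $t2, $t0, 13 → $t2=36+13=49
halt.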